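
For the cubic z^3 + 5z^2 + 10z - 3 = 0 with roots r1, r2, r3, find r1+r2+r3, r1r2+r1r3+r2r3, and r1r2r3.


Monic cubic z^3+bz^2+cz+d=0: sum=-b, pairwise sum=c, product=-d.
b=5, c=10, d=-3
r1+r2+r3 = -5
r1r2+r1r3+r2r3 = 10
r1r2r3 = 3


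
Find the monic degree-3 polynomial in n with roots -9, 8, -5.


p(n) = (n + 9)(n - 8)(n + 5)
Expand: n^3 + 6n^2 - 67n - 360


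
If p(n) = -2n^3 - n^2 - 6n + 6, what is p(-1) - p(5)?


p(-1) = 13
p(5) = -299
p(-1) - p(5) = 13 + 299 = 312


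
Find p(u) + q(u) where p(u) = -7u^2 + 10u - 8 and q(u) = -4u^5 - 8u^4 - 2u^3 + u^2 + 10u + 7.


Align terms by degree and add:
  -7u^2 + 10u - 8
  -4u^5 - 8u^4 - 2u^3 + u^2 + 10u + 7
= -4u^5 - 8u^4 - 2u^3 - 6u^2 + 20u - 1


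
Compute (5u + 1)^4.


Expand (5u + 1)^4 by repeated multiplication:
  (5u + 1)^2 = 25u^2 + 10u + 1
  (5u + 1)^3 = 125u^3 + 75u^2 + 15u + 1
= 625u^4 + 500u^3 + 150u^2 + 20u + 1


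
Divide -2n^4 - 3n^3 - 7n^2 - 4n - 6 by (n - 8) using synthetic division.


Synthetic division with c = 8. Coefficients: -2, -3, -7, -4, -6
Bring down -2.
  -2 * 8 = -16; -16 - 3 = -19
  -19 * 8 = -152; -152 - 7 = -159
  -159 * 8 = -1272; -1272 - 4 = -1276
  -1276 * 8 = -10208; -10208 - 6 = -10214
Quotient: -2n^3 - 19n^2 - 159n - 1276, Remainder: -10214


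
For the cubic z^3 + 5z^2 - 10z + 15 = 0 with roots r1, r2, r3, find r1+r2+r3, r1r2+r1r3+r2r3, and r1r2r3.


Monic cubic z^3+bz^2+cz+d=0: sum=-b, pairwise sum=c, product=-d.
b=5, c=-10, d=15
r1+r2+r3 = -5
r1r2+r1r3+r2r3 = -10
r1r2r3 = -15


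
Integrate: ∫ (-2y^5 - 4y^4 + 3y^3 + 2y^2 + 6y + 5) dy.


Reverse power rule on each term:
  ∫ -2y^5 dy = -(1/3)y^6
  ∫ -4y^4 dy = -(4/5)y^5
  ∫ 3y^3 dy = (3/4)y^4
  ∫ 2y^2 dy = (2/3)y^3
  ∫ 6y dy = 3y^2
  ∫ 5 dy = 5y
F(y) = -(1/3)y^6 - (4/5)y^5 + (3/4)y^4 + (2/3)y^3 + 3y^2 + 5y + C


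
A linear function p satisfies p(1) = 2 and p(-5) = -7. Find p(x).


p(x) = mx + b. Using p(1)=2, p(-5)=-7:
m = (2 + 7)/(1 + 5) = 9/6 = 3/2
b = 2 - m*(1) = 2 - 3/2 = 1/2
p(x) = (3/2)x + (1/2)


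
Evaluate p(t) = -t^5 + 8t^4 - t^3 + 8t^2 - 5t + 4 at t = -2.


Using direct substitution:
  -1 * (-2)^5 = 32
  8 * (-2)^4 = 128
  -1 * (-2)^3 = 8
  8 * (-2)^2 = 32
  -5 * (-2)^1 = 10
  constant: 4
Sum = 32 + 128 + 8 + 32 + 10 + 4 = 214


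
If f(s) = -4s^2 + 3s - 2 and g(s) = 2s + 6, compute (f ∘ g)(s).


Substitute g(s) into f:
f(g(s)) = -4*(2s + 6)^2 + 3*(2s + 6) + (-2)
(2s + 6)^2 = 4s^2 + 24s + 36
Expand and combine: -16s^2 - 90s - 128


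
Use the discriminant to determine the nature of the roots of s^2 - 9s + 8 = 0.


D = b^2 - 4ac = (-9)^2 - 4(1)(8) = 81 - 32 = 49
Since D > 0: two distinct rational roots


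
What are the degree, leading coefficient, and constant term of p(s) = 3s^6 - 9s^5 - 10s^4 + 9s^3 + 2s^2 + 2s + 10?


Highest power of s is 6, with coefficient 3. Constant term is 10.
Degree = 6, leading coefficient = 3, constant term = 10


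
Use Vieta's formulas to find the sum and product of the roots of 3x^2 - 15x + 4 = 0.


For ax^2+bx+c=0: sum = -b/a, product = c/a.
a=3, b=-15, c=4
Sum = -(-15)/3 = 5
Product = (4)/3 = 4/3


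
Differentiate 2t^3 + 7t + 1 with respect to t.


Apply the power rule term by term:
  d/dt(2t^3) = 6t^2
  d/dt(7t) = 7
  d/dt(1) = 0
p'(t) = 6t^2 + 7


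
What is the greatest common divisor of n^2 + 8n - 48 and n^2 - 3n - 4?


Factor each:
  n^2 + 8n - 48 = (n - 4)(n + 12)
  n^2 - 3n - 4 = (n - 4)(n + 1)
Common monic factor: n - 4


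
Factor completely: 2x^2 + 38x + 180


Roots satisfy r1 + r2 = -b/a = -19 and r1*r2 = c/a = 90.
So r1 = -9, r2 = -10.
2x^2 + 38x + 180 = 2(x - r1)(x - r2) = 2(x + 9)(x + 10)


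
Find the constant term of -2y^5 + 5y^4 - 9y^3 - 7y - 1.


Read off the constant term: -1


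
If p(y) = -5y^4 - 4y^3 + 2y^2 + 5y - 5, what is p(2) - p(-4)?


p(2) = -99
p(-4) = -1017
p(2) - p(-4) = -99 + 1017 = 918


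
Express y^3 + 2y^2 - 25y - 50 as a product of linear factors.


Try integer roots (divisors of -50). y=5: p(5)=0.
Divide out (y - 5): quotient is y^2 + 7y + 10.
Factor the quadratic: (y + 5)(y + 2)
Result: (y - 5)(y + 5)(y + 2)


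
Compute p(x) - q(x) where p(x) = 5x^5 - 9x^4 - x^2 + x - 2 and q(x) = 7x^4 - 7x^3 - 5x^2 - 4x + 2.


Distribute the minus sign:
  (5x^5 - 9x^4 - x^2 + x - 2)
- (7x^4 - 7x^3 - 5x^2 - 4x + 2)
Negate second polynomial: -7x^4 + 7x^3 + 5x^2 + 4x - 2
Add: 5x^5 - 16x^4 + 7x^3 + 4x^2 + 5x - 4


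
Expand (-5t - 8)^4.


Expand (-5t - 8)^4 by repeated multiplication:
  (-5t - 8)^2 = 25t^2 + 80t + 64
  (-5t - 8)^3 = -125t^3 - 600t^2 - 960t - 512
= 625t^4 + 4000t^3 + 9600t^2 + 10240t + 4096


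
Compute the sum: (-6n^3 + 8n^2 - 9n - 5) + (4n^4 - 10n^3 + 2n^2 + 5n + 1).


Align terms by degree and add:
  -6n^3 + 8n^2 - 9n - 5
+ 4n^4 - 10n^3 + 2n^2 + 5n + 1
= 4n^4 - 16n^3 + 10n^2 - 4n - 4


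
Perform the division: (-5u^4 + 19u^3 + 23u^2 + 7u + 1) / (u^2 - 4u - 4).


(-5u^4 + 19u^3 + 23u^2 + 7u + 1) / (u^2 - 4u - 4)
Step 1: -5u^2 * (u^2 - 4u - 4) = -5u^4 + 20u^3 + 20u^2; subtract.
Step 2: -u * (u^2 - 4u - 4) = -u^3 + 4u^2 + 4u; subtract.
Step 3: -1 * (u^2 - 4u - 4) = -u^2 + 4u + 4; subtract.
Quotient: -5u^2 - u - 1, Remainder: -u - 3


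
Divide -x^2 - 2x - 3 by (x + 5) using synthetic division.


Synthetic division with c = -5. Coefficients: -1, -2, -3
Bring down -1.
  -1 * -5 = 5; 5 - 2 = 3
  3 * -5 = -15; -15 - 3 = -18
Quotient: -x + 3, Remainder: -18


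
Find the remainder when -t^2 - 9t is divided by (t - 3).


By the Remainder Theorem, the remainder equals p(3):
  -1*(3)^2 = -9
  -9*(3)^1 = -27
  constant: 0
Sum: -9 - 27 + 0 = -36


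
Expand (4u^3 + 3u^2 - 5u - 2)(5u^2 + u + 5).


Distribute each term of the first polynomial:
  (4u^3)(5u^2 + u + 5) = 20u^5 + 4u^4 + 20u^3
  (3u^2)(5u^2 + u + 5) = 15u^4 + 3u^3 + 15u^2
  (-5u)(5u^2 + u + 5) = -25u^3 - 5u^2 - 25u
  (-2)(5u^2 + u + 5) = -10u^2 - 2u - 10
Sum: 20u^5 + 19u^4 - 2u^3 - 27u - 10


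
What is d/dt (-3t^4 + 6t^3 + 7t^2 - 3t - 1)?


Apply the power rule term by term:
  d/dt(-3t^4) = -12t^3
  d/dt(6t^3) = 18t^2
  d/dt(7t^2) = 14t
  d/dt(-3t) = -3
  d/dt(-1) = 0
p'(t) = -12t^3 + 18t^2 + 14t - 3


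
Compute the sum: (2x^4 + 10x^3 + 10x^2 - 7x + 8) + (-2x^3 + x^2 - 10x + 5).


Align terms by degree and add:
  2x^4 + 10x^3 + 10x^2 - 7x + 8
  -2x^3 + x^2 - 10x + 5
= 2x^4 + 8x^3 + 11x^2 - 17x + 13


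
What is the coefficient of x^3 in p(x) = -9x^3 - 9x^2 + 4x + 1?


Read off the coefficient of x^3: -9


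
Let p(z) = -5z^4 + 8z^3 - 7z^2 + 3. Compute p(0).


Using direct substitution:
  -5 * (0)^4 = 0
  8 * (0)^3 = 0
  -7 * (0)^2 = 0
  0 * (0)^1 = 0
  constant: 3
Sum = 0 + 0 + 0 + 0 + 3 = 3


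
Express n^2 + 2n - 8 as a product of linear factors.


Roots satisfy r1 + r2 = -b/a = -2 and r1*r2 = c/a = -8.
So r1 = -4, r2 = 2.
n^2 + 2n - 8 = (n - r1)(n - r2) = (n + 4)(n - 2)


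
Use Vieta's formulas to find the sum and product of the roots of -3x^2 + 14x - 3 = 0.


For ax^2+bx+c=0: sum = -b/a, product = c/a.
a=-3, b=14, c=-3
Sum = -(14)/-3 = 14/3
Product = (-3)/-3 = 1


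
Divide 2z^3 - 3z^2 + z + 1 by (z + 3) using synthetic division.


Synthetic division with c = -3. Coefficients: 2, -3, 1, 1
Bring down 2.
  2 * -3 = -6; -6 - 3 = -9
  -9 * -3 = 27; 27 + 1 = 28
  28 * -3 = -84; -84 + 1 = -83
Quotient: 2z^2 - 9z + 28, Remainder: -83


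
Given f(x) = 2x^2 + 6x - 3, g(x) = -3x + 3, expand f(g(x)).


Substitute g(x) into f:
f(g(x)) = 2*(-3x + 3)^2 + 6*(-3x + 3) + (-3)
(-3x + 3)^2 = 9x^2 - 18x + 9
Expand and combine: 18x^2 - 54x + 33


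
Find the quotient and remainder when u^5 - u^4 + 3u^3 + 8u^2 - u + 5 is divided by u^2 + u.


(u^5 - u^4 + 3u^3 + 8u^2 - u + 5) / (u^2 + u)
Step 1: u^3 * (u^2 + u) = u^5 + u^4; subtract.
Step 2: -2u^2 * (u^2 + u) = -2u^4 - 2u^3; subtract.
Step 3: 5u * (u^2 + u) = 5u^3 + 5u^2; subtract.
Step 4: 3 * (u^2 + u) = 3u^2 + 3u; subtract.
Quotient: u^3 - 2u^2 + 5u + 3, Remainder: -4u + 5


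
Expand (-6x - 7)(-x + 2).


Distribute each term of the first polynomial:
  (-6x)(-x + 2) = 6x^2 - 12x
  (-7)(-x + 2) = 7x - 14
Sum: 6x^2 - 5x - 14


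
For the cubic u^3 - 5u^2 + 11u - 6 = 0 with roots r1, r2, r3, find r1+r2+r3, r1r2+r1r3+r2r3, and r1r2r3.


Monic cubic u^3+bu^2+cu+d=0: sum=-b, pairwise sum=c, product=-d.
b=-5, c=11, d=-6
r1+r2+r3 = 5
r1r2+r1r3+r2r3 = 11
r1r2r3 = 6


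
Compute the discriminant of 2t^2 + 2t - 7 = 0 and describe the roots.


D = b^2 - 4ac = (2)^2 - 4(2)(-7) = 4 + 56 = 60
Since D > 0: two distinct irrational roots


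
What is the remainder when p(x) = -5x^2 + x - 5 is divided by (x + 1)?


By the Remainder Theorem, the remainder equals p(-1):
  -5*(-1)^2 = -5
  1*(-1)^1 = -1
  constant: -5
Sum: -5 - 1 - 5 = -11


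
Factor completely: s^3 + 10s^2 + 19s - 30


Try integer roots (divisors of -30). s=-5: p(-5)=0.
Divide out (s + 5): quotient is s^2 + 5s - 6.
Factor the quadratic: (s + 6)(s - 1)
Result: (s + 5)(s + 6)(s - 1)


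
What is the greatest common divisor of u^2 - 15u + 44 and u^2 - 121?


Factor each:
  u^2 - 15u + 44 = (u - 11)(u - 4)
  u^2 - 121 = (u - 11)(u + 11)
Common monic factor: u - 11


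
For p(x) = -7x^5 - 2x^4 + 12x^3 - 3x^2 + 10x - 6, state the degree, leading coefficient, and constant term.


Highest power of x is 5, with coefficient -7. Constant term is -6.
Degree = 5, leading coefficient = -7, constant term = -6


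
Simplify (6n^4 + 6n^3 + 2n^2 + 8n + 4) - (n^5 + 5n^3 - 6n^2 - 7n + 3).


Distribute the minus sign:
  (6n^4 + 6n^3 + 2n^2 + 8n + 4)
- (n^5 + 5n^3 - 6n^2 - 7n + 3)
Negate second polynomial: -n^5 - 5n^3 + 6n^2 + 7n - 3
Add: -n^5 + 6n^4 + n^3 + 8n^2 + 15n + 1


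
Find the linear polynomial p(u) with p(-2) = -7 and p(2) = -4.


p(u) = mu + b. Using p(-2)=-7, p(2)=-4:
m = (-7 + 4)/(-2 - 2) = -3/-4 = 3/4
b = -7 - m*(-2) = -7 + 3/2 = -11/2
p(u) = (3/4)u - (11/2)


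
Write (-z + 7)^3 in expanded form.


Expand (-z + 7)^3 by repeated multiplication:
  (-z + 7)^2 = z^2 - 14z + 49
= -z^3 + 21z^2 - 147z + 343


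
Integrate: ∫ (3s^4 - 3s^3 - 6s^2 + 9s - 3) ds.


Reverse power rule on each term:
  ∫ 3s^4 ds = (3/5)s^5
  ∫ -3s^3 ds = -(3/4)s^4
  ∫ -6s^2 ds = -2s^3
  ∫ 9s ds = (9/2)s^2
  ∫ -3 ds = -3s
F(s) = (3/5)s^5 - (3/4)s^4 - 2s^3 + (9/2)s^2 - 3s + C


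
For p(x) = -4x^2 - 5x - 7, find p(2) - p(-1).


p(2) = -33
p(-1) = -6
p(2) - p(-1) = -33 + 6 = -27


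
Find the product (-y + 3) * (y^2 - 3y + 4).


Distribute each term of the first polynomial:
  (-y)(y^2 - 3y + 4) = -y^3 + 3y^2 - 4y
  (3)(y^2 - 3y + 4) = 3y^2 - 9y + 12
Sum: -y^3 + 6y^2 - 13y + 12


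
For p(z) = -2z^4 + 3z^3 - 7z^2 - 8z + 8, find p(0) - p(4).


p(0) = 8
p(4) = -456
p(0) - p(4) = 8 + 456 = 464


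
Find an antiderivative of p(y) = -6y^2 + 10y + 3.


Reverse power rule on each term:
  ∫ -6y^2 dy = -2y^3
  ∫ 10y dy = 5y^2
  ∫ 3 dy = 3y
F(y) = -2y^3 + 5y^2 + 3y + C


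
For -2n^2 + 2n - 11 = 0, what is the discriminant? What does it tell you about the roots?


D = b^2 - 4ac = (2)^2 - 4(-2)(-11) = 4 - 88 = -84
Since D < 0: two complex conjugate roots (no real roots)


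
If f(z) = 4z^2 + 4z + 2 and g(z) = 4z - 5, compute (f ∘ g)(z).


Substitute g(z) into f:
f(g(z)) = 4*(4z - 5)^2 + 4*(4z - 5) + 2
(4z - 5)^2 = 16z^2 - 40z + 25
Expand and combine: 64z^2 - 144z + 82


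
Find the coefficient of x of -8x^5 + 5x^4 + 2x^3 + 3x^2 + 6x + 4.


Read off the coefficient of x: 6


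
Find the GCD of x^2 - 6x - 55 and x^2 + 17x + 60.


Factor each:
  x^2 - 6x - 55 = (x + 5)(x - 11)
  x^2 + 17x + 60 = (x + 5)(x + 12)
Common monic factor: x + 5


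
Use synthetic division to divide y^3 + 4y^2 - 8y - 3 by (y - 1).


Synthetic division with c = 1. Coefficients: 1, 4, -8, -3
Bring down 1.
  1 * 1 = 1; 1 + 4 = 5
  5 * 1 = 5; 5 - 8 = -3
  -3 * 1 = -3; -3 - 3 = -6
Quotient: y^2 + 5y - 3, Remainder: -6


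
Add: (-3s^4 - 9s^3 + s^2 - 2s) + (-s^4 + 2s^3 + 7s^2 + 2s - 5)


Align terms by degree and add:
  -3s^4 - 9s^3 + s^2 - 2s
  -s^4 + 2s^3 + 7s^2 + 2s - 5
= -4s^4 - 7s^3 + 8s^2 - 5


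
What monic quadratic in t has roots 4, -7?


p(t) = (t - 4)(t + 7)
Expand: t^2 + 3t - 28


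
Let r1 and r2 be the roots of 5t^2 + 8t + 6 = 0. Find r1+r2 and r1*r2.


For at^2+bt+c=0: sum = -b/a, product = c/a.
a=5, b=8, c=6
Sum = -(8)/5 = -8/5
Product = (6)/5 = 6/5


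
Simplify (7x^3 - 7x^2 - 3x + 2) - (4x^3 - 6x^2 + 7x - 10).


Distribute the minus sign:
  (7x^3 - 7x^2 - 3x + 2)
- (4x^3 - 6x^2 + 7x - 10)
Negate second polynomial: -4x^3 + 6x^2 - 7x + 10
Add: 3x^3 - x^2 - 10x + 12


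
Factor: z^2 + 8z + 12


Roots satisfy r1 + r2 = -b/a = -8 and r1*r2 = c/a = 12.
So r1 = -6, r2 = -2.
z^2 + 8z + 12 = (z - r1)(z - r2) = (z + 6)(z + 2)


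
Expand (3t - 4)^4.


Expand (3t - 4)^4 by repeated multiplication:
  (3t - 4)^2 = 9t^2 - 24t + 16
  (3t - 4)^3 = 27t^3 - 108t^2 + 144t - 64
= 81t^4 - 432t^3 + 864t^2 - 768t + 256


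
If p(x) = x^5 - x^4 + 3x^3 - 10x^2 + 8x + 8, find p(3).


Using direct substitution:
  1 * (3)^5 = 243
  -1 * (3)^4 = -81
  3 * (3)^3 = 81
  -10 * (3)^2 = -90
  8 * (3)^1 = 24
  constant: 8
Sum = 243 - 81 + 81 - 90 + 24 + 8 = 185


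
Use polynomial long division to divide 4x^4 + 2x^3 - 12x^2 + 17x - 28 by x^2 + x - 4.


(4x^4 + 2x^3 - 12x^2 + 17x - 28) / (x^2 + x - 4)
Step 1: 4x^2 * (x^2 + x - 4) = 4x^4 + 4x^3 - 16x^2; subtract.
Step 2: -2x * (x^2 + x - 4) = -2x^3 - 2x^2 + 8x; subtract.
Step 3: 6 * (x^2 + x - 4) = 6x^2 + 6x - 24; subtract.
Quotient: 4x^2 - 2x + 6, Remainder: 3x - 4


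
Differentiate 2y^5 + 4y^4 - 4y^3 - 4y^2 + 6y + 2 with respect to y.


Apply the power rule term by term:
  d/dy(2y^5) = 10y^4
  d/dy(4y^4) = 16y^3
  d/dy(-4y^3) = -12y^2
  d/dy(-4y^2) = -8y
  d/dy(6y) = 6
  d/dy(2) = 0
p'(y) = 10y^4 + 16y^3 - 12y^2 - 8y + 6


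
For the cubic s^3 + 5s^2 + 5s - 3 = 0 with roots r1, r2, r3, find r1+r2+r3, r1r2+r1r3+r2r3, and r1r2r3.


Monic cubic s^3+bs^2+cs+d=0: sum=-b, pairwise sum=c, product=-d.
b=5, c=5, d=-3
r1+r2+r3 = -5
r1r2+r1r3+r2r3 = 5
r1r2r3 = 3


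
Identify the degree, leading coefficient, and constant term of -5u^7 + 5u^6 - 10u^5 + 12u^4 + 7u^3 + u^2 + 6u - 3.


Highest power of u is 7, with coefficient -5. Constant term is -3.
Degree = 7, leading coefficient = -5, constant term = -3


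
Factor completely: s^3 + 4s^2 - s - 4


Try integer roots (divisors of -4). s=-4: p(-4)=0.
Divide out (s + 4): quotient is s^2 - 1.
Factor the quadratic: (s + 1)(s - 1)
Result: (s + 4)(s + 1)(s - 1)


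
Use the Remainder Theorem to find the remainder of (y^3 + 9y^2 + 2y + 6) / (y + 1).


By the Remainder Theorem, the remainder equals p(-1):
  1*(-1)^3 = -1
  9*(-1)^2 = 9
  2*(-1)^1 = -2
  constant: 6
Sum: -1 + 9 - 2 + 6 = 12


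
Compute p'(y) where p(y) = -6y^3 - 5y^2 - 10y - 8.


Apply the power rule term by term:
  d/dy(-6y^3) = -18y^2
  d/dy(-5y^2) = -10y
  d/dy(-10y) = -10
  d/dy(-8) = 0
p'(y) = -18y^2 - 10y - 10


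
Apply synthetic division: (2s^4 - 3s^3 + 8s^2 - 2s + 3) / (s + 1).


Synthetic division with c = -1. Coefficients: 2, -3, 8, -2, 3
Bring down 2.
  2 * -1 = -2; -2 - 3 = -5
  -5 * -1 = 5; 5 + 8 = 13
  13 * -1 = -13; -13 - 2 = -15
  -15 * -1 = 15; 15 + 3 = 18
Quotient: 2s^3 - 5s^2 + 13s - 15, Remainder: 18


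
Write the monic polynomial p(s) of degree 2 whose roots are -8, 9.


p(s) = (s + 8)(s - 9)
Expand: s^2 - s - 72


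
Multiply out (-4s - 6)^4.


Expand (-4s - 6)^4 by repeated multiplication:
  (-4s - 6)^2 = 16s^2 + 48s + 36
  (-4s - 6)^3 = -64s^3 - 288s^2 - 432s - 216
= 256s^4 + 1536s^3 + 3456s^2 + 3456s + 1296


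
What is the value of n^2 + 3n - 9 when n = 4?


Using direct substitution:
  1 * (4)^2 = 16
  3 * (4)^1 = 12
  constant: -9
Sum = 16 + 12 - 9 = 19


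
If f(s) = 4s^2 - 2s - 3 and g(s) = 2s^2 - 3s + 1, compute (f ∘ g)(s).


Substitute g(s) into f:
f(g(s)) = 4*(2s^2 - 3s + 1)^2 + (-2)*(2s^2 - 3s + 1) + (-3)
(2s^2 - 3s + 1)^2 = 4s^4 - 12s^3 + 13s^2 - 6s + 1
Expand and combine: 16s^4 - 48s^3 + 48s^2 - 18s - 1


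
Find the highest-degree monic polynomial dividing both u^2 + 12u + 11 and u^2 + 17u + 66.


Factor each:
  u^2 + 12u + 11 = (u + 11)(u + 1)
  u^2 + 17u + 66 = (u + 11)(u + 6)
Common monic factor: u + 11


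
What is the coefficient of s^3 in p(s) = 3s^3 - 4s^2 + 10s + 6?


Read off the coefficient of s^3: 3


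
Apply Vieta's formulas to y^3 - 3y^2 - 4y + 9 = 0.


Monic cubic y^3+by^2+cy+d=0: sum=-b, pairwise sum=c, product=-d.
b=-3, c=-4, d=9
r1+r2+r3 = 3
r1r2+r1r3+r2r3 = -4
r1r2r3 = -9


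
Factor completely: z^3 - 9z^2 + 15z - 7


Try integer roots (divisors of -7). z=1: p(1)=0.
Divide out (z - 1): quotient is z^2 - 8z + 7.
Factor the quadratic: (z - 7)(z - 1)
Result: (z - 1)(z - 7)(z - 1)


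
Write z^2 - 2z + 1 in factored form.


Roots satisfy r1 + r2 = -b/a = 2 and r1*r2 = c/a = 1.
So r1 = 1, r2 = 1.
z^2 - 2z + 1 = (z - r1)(z - r2) = (z - 1)(z - 1)


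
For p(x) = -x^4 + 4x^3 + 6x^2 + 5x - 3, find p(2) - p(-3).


p(2) = 47
p(-3) = -153
p(2) - p(-3) = 47 + 153 = 200


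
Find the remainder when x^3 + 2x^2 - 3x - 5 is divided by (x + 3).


By the Remainder Theorem, the remainder equals p(-3):
  1*(-3)^3 = -27
  2*(-3)^2 = 18
  -3*(-3)^1 = 9
  constant: -5
Sum: -27 + 18 + 9 - 5 = -5


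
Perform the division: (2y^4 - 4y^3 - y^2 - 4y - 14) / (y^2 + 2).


(2y^4 - 4y^3 - y^2 - 4y - 14) / (y^2 + 2)
Step 1: 2y^2 * (y^2 + 2) = 2y^4 + 4y^2; subtract.
Step 2: -4y * (y^2 + 2) = -4y^3 - 8y; subtract.
Step 3: -5 * (y^2 + 2) = -5y^2 - 10; subtract.
Quotient: 2y^2 - 4y - 5, Remainder: 4y - 4


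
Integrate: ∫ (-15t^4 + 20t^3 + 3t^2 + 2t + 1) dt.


Reverse power rule on each term:
  ∫ -15t^4 dt = -3t^5
  ∫ 20t^3 dt = 5t^4
  ∫ 3t^2 dt = t^3
  ∫ 2t dt = t^2
  ∫ 1 dt = t
F(t) = -3t^5 + 5t^4 + t^3 + t^2 + t + C


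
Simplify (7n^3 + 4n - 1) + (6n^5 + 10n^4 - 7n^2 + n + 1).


Align terms by degree and add:
  7n^3 + 4n - 1
+ 6n^5 + 10n^4 - 7n^2 + n + 1
= 6n^5 + 10n^4 + 7n^3 - 7n^2 + 5n


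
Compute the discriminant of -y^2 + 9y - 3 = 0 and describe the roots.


D = b^2 - 4ac = (9)^2 - 4(-1)(-3) = 81 - 12 = 69
Since D > 0: two distinct irrational roots


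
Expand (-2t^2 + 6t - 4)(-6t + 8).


Distribute each term of the first polynomial:
  (-2t^2)(-6t + 8) = 12t^3 - 16t^2
  (6t)(-6t + 8) = -36t^2 + 48t
  (-4)(-6t + 8) = 24t - 32
Sum: 12t^3 - 52t^2 + 72t - 32


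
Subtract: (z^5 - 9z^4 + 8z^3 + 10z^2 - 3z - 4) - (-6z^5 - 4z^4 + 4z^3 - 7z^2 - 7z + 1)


Distribute the minus sign:
  (z^5 - 9z^4 + 8z^3 + 10z^2 - 3z - 4)
- (-6z^5 - 4z^4 + 4z^3 - 7z^2 - 7z + 1)
Negate second polynomial: 6z^5 + 4z^4 - 4z^3 + 7z^2 + 7z - 1
Add: 7z^5 - 5z^4 + 4z^3 + 17z^2 + 4z - 5


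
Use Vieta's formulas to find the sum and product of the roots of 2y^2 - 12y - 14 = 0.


For ay^2+by+c=0: sum = -b/a, product = c/a.
a=2, b=-12, c=-14
Sum = -(-12)/2 = 6
Product = (-14)/2 = -7


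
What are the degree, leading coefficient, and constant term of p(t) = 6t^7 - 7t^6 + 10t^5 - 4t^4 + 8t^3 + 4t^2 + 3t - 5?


Highest power of t is 7, with coefficient 6. Constant term is -5.
Degree = 7, leading coefficient = 6, constant term = -5


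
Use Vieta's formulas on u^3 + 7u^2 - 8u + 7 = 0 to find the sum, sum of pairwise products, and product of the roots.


Monic cubic u^3+bu^2+cu+d=0: sum=-b, pairwise sum=c, product=-d.
b=7, c=-8, d=7
r1+r2+r3 = -7
r1r2+r1r3+r2r3 = -8
r1r2r3 = -7


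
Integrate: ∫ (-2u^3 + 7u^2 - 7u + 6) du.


Reverse power rule on each term:
  ∫ -2u^3 du = -(1/2)u^4
  ∫ 7u^2 du = (7/3)u^3
  ∫ -7u du = -(7/2)u^2
  ∫ 6 du = 6u
F(u) = -(1/2)u^4 + (7/3)u^3 - (7/2)u^2 + 6u + C


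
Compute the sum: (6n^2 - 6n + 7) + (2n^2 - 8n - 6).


Align terms by degree and add:
  6n^2 - 6n + 7
+ 2n^2 - 8n - 6
= 8n^2 - 14n + 1


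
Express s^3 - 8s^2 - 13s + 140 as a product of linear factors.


Try integer roots (divisors of 140). s=7: p(7)=0.
Divide out (s - 7): quotient is s^2 - s - 20.
Factor the quadratic: (s + 4)(s - 5)
Result: (s - 7)(s + 4)(s - 5)


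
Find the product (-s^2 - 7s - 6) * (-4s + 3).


Distribute each term of the first polynomial:
  (-s^2)(-4s + 3) = 4s^3 - 3s^2
  (-7s)(-4s + 3) = 28s^2 - 21s
  (-6)(-4s + 3) = 24s - 18
Sum: 4s^3 + 25s^2 + 3s - 18


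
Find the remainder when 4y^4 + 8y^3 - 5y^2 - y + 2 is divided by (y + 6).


By the Remainder Theorem, the remainder equals p(-6):
  4*(-6)^4 = 5184
  8*(-6)^3 = -1728
  -5*(-6)^2 = -180
  -1*(-6)^1 = 6
  constant: 2
Sum: 5184 - 1728 - 180 + 6 + 2 = 3284


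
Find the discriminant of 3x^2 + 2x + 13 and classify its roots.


D = b^2 - 4ac = (2)^2 - 4(3)(13) = 4 - 156 = -152
Since D < 0: two complex conjugate roots (no real roots)


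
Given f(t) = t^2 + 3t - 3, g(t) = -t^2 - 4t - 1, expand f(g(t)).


Substitute g(t) into f:
f(g(t)) = 1*(-t^2 - 4t - 1)^2 + 3*(-t^2 - 4t - 1) + (-3)
(-t^2 - 4t - 1)^2 = t^4 + 8t^3 + 18t^2 + 8t + 1
Expand and combine: t^4 + 8t^3 + 15t^2 - 4t - 5


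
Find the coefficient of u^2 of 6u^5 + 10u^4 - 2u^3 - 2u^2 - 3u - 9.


Read off the coefficient of u^2: -2


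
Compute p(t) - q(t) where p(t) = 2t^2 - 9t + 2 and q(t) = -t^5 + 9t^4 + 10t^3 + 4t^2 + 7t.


Distribute the minus sign:
  (2t^2 - 9t + 2)
- (-t^5 + 9t^4 + 10t^3 + 4t^2 + 7t)
Negate second polynomial: t^5 - 9t^4 - 10t^3 - 4t^2 - 7t
Add: t^5 - 9t^4 - 10t^3 - 2t^2 - 16t + 2


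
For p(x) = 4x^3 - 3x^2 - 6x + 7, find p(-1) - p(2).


p(-1) = 6
p(2) = 15
p(-1) - p(2) = 6 - 15 = -9


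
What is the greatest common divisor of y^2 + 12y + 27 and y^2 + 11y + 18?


Factor each:
  y^2 + 12y + 27 = (y + 9)(y + 3)
  y^2 + 11y + 18 = (y + 9)(y + 2)
Common monic factor: y + 9


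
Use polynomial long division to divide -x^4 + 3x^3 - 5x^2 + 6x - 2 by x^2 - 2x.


(-x^4 + 3x^3 - 5x^2 + 6x - 2) / (x^2 - 2x)
Step 1: -x^2 * (x^2 - 2x) = -x^4 + 2x^3; subtract.
Step 2: x * (x^2 - 2x) = x^3 - 2x^2; subtract.
Step 3: -3 * (x^2 - 2x) = -3x^2 + 6x; subtract.
Quotient: -x^2 + x - 3, Remainder: -2


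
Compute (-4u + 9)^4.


Expand (-4u + 9)^4 by repeated multiplication:
  (-4u + 9)^2 = 16u^2 - 72u + 81
  (-4u + 9)^3 = -64u^3 + 432u^2 - 972u + 729
= 256u^4 - 2304u^3 + 7776u^2 - 11664u + 6561


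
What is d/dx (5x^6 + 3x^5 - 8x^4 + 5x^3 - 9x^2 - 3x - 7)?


Apply the power rule term by term:
  d/dx(5x^6) = 30x^5
  d/dx(3x^5) = 15x^4
  d/dx(-8x^4) = -32x^3
  d/dx(5x^3) = 15x^2
  d/dx(-9x^2) = -18x
  d/dx(-3x) = -3
  d/dx(-7) = 0
p'(x) = 30x^5 + 15x^4 - 32x^3 + 15x^2 - 18x - 3


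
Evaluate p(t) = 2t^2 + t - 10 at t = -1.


Using direct substitution:
  2 * (-1)^2 = 2
  1 * (-1)^1 = -1
  constant: -10
Sum = 2 - 1 - 10 = -9


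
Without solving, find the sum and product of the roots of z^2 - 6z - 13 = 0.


For az^2+bz+c=0: sum = -b/a, product = c/a.
a=1, b=-6, c=-13
Sum = -(-6)/1 = 6
Product = (-13)/1 = -13


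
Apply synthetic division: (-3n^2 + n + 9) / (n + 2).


Synthetic division with c = -2. Coefficients: -3, 1, 9
Bring down -3.
  -3 * -2 = 6; 6 + 1 = 7
  7 * -2 = -14; -14 + 9 = -5
Quotient: -3n + 7, Remainder: -5


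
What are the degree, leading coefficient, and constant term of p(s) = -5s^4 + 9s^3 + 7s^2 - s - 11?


Highest power of s is 4, with coefficient -5. Constant term is -11.
Degree = 4, leading coefficient = -5, constant term = -11


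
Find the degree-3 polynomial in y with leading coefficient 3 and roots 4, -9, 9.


p(y) = 3(y - 4)(y + 9)(y - 9)
Expand: 3y^3 - 12y^2 - 243y + 972


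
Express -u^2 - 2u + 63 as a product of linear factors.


Roots satisfy r1 + r2 = -b/a = -2 and r1*r2 = c/a = -63.
So r1 = -9, r2 = 7.
-u^2 - 2u + 63 = -(u - r1)(u - r2) = -(u + 9)(u - 7)


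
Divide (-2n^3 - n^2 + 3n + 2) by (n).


(-2n^3 - n^2 + 3n + 2) / (n)
Step 1: -2n^2 * (n) = -2n^3; subtract.
Step 2: -n * (n) = -n^2; subtract.
Step 3: 3 * (n) = 3n; subtract.
Quotient: -2n^2 - n + 3, Remainder: 2


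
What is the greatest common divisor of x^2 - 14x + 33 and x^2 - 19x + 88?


Factor each:
  x^2 - 14x + 33 = (x - 11)(x - 3)
  x^2 - 19x + 88 = (x - 11)(x - 8)
Common monic factor: x - 11


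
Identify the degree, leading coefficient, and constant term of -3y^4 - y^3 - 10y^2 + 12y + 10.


Highest power of y is 4, with coefficient -3. Constant term is 10.
Degree = 4, leading coefficient = -3, constant term = 10


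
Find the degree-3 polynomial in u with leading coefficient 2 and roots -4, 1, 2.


p(u) = 2(u + 4)(u - 1)(u - 2)
Expand: 2u^3 + 2u^2 - 20u + 16


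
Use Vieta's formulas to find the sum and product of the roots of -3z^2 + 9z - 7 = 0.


For az^2+bz+c=0: sum = -b/a, product = c/a.
a=-3, b=9, c=-7
Sum = -(9)/-3 = 3
Product = (-7)/-3 = 7/3


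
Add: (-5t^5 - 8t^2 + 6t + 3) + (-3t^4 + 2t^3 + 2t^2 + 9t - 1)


Align terms by degree and add:
  -5t^5 - 8t^2 + 6t + 3
  -3t^4 + 2t^3 + 2t^2 + 9t - 1
= -5t^5 - 3t^4 + 2t^3 - 6t^2 + 15t + 2


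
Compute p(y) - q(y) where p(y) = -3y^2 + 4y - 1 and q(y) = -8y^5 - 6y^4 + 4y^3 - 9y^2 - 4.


Distribute the minus sign:
  (-3y^2 + 4y - 1)
- (-8y^5 - 6y^4 + 4y^3 - 9y^2 - 4)
Negate second polynomial: 8y^5 + 6y^4 - 4y^3 + 9y^2 + 4
Add: 8y^5 + 6y^4 - 4y^3 + 6y^2 + 4y + 3


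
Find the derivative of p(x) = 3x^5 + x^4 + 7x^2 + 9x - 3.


Apply the power rule term by term:
  d/dx(3x^5) = 15x^4
  d/dx(x^4) = 4x^3
  d/dx(7x^2) = 14x
  d/dx(9x) = 9
  d/dx(-3) = 0
p'(x) = 15x^4 + 4x^3 + 14x + 9


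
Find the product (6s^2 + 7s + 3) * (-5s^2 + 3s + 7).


Distribute each term of the first polynomial:
  (6s^2)(-5s^2 + 3s + 7) = -30s^4 + 18s^3 + 42s^2
  (7s)(-5s^2 + 3s + 7) = -35s^3 + 21s^2 + 49s
  (3)(-5s^2 + 3s + 7) = -15s^2 + 9s + 21
Sum: -30s^4 - 17s^3 + 48s^2 + 58s + 21


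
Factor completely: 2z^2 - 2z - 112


Roots satisfy r1 + r2 = -b/a = 1 and r1*r2 = c/a = -56.
So r1 = -7, r2 = 8.
2z^2 - 2z - 112 = 2(z - r1)(z - r2) = 2(z + 7)(z - 8)


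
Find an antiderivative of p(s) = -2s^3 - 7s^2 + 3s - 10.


Reverse power rule on each term:
  ∫ -2s^3 ds = -(1/2)s^4
  ∫ -7s^2 ds = -(7/3)s^3
  ∫ 3s ds = (3/2)s^2
  ∫ -10 ds = -10s
F(s) = -(1/2)s^4 - (7/3)s^3 + (3/2)s^2 - 10s + C


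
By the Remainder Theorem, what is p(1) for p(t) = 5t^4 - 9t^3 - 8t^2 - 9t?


By the Remainder Theorem, the remainder equals p(1):
  5*(1)^4 = 5
  -9*(1)^3 = -9
  -8*(1)^2 = -8
  -9*(1)^1 = -9
  constant: 0
Sum: 5 - 9 - 8 - 9 + 0 = -21


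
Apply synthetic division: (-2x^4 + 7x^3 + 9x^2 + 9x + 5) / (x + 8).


Synthetic division with c = -8. Coefficients: -2, 7, 9, 9, 5
Bring down -2.
  -2 * -8 = 16; 16 + 7 = 23
  23 * -8 = -184; -184 + 9 = -175
  -175 * -8 = 1400; 1400 + 9 = 1409
  1409 * -8 = -11272; -11272 + 5 = -11267
Quotient: -2x^3 + 23x^2 - 175x + 1409, Remainder: -11267


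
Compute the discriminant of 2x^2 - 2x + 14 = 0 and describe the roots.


D = b^2 - 4ac = (-2)^2 - 4(2)(14) = 4 - 112 = -108
Since D < 0: two complex conjugate roots (no real roots)


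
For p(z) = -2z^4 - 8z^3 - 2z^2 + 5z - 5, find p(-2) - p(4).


p(-2) = 9
p(4) = -1041
p(-2) - p(4) = 9 + 1041 = 1050


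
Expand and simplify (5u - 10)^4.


Expand (5u - 10)^4 by repeated multiplication:
  (5u - 10)^2 = 25u^2 - 100u + 100
  (5u - 10)^3 = 125u^3 - 750u^2 + 1500u - 1000
= 625u^4 - 5000u^3 + 15000u^2 - 20000u + 10000


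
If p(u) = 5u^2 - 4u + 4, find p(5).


Using direct substitution:
  5 * (5)^2 = 125
  -4 * (5)^1 = -20
  constant: 4
Sum = 125 - 20 + 4 = 109


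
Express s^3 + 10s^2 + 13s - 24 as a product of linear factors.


Try integer roots (divisors of -24). s=-3: p(-3)=0.
Divide out (s + 3): quotient is s^2 + 7s - 8.
Factor the quadratic: (s - 1)(s + 8)
Result: (s + 3)(s - 1)(s + 8)


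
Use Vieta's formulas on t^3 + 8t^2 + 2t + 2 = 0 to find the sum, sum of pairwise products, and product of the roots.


Monic cubic t^3+bt^2+ct+d=0: sum=-b, pairwise sum=c, product=-d.
b=8, c=2, d=2
r1+r2+r3 = -8
r1r2+r1r3+r2r3 = 2
r1r2r3 = -2


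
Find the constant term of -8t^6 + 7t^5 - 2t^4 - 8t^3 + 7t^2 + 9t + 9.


Read off the constant term: 9


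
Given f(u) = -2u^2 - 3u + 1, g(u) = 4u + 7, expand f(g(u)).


Substitute g(u) into f:
f(g(u)) = -2*(4u + 7)^2 + (-3)*(4u + 7) + 1
(4u + 7)^2 = 16u^2 + 56u + 49
Expand and combine: -32u^2 - 124u - 118


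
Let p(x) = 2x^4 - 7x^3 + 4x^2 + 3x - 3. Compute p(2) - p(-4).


p(2) = -5
p(-4) = 1009
p(2) - p(-4) = -5 - 1009 = -1014


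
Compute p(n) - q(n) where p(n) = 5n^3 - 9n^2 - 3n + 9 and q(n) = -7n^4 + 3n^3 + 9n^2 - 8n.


Distribute the minus sign:
  (5n^3 - 9n^2 - 3n + 9)
- (-7n^4 + 3n^3 + 9n^2 - 8n)
Negate second polynomial: 7n^4 - 3n^3 - 9n^2 + 8n
Add: 7n^4 + 2n^3 - 18n^2 + 5n + 9


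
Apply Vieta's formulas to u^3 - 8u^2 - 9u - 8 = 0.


Monic cubic u^3+bu^2+cu+d=0: sum=-b, pairwise sum=c, product=-d.
b=-8, c=-9, d=-8
r1+r2+r3 = 8
r1r2+r1r3+r2r3 = -9
r1r2r3 = 8


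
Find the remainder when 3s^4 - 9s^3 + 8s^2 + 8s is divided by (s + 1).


By the Remainder Theorem, the remainder equals p(-1):
  3*(-1)^4 = 3
  -9*(-1)^3 = 9
  8*(-1)^2 = 8
  8*(-1)^1 = -8
  constant: 0
Sum: 3 + 9 + 8 - 8 + 0 = 12


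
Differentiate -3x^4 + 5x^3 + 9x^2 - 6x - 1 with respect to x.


Apply the power rule term by term:
  d/dx(-3x^4) = -12x^3
  d/dx(5x^3) = 15x^2
  d/dx(9x^2) = 18x
  d/dx(-6x) = -6
  d/dx(-1) = 0
p'(x) = -12x^3 + 15x^2 + 18x - 6


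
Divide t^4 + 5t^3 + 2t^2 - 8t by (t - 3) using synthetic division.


Synthetic division with c = 3. Coefficients: 1, 5, 2, -8, 0
Bring down 1.
  1 * 3 = 3; 3 + 5 = 8
  8 * 3 = 24; 24 + 2 = 26
  26 * 3 = 78; 78 - 8 = 70
  70 * 3 = 210; 210 + 0 = 210
Quotient: t^3 + 8t^2 + 26t + 70, Remainder: 210


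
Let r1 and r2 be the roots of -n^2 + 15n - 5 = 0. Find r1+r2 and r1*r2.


For an^2+bn+c=0: sum = -b/a, product = c/a.
a=-1, b=15, c=-5
Sum = -(15)/-1 = 15
Product = (-5)/-1 = 5


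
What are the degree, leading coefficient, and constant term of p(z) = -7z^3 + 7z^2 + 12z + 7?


Highest power of z is 3, with coefficient -7. Constant term is 7.
Degree = 3, leading coefficient = -7, constant term = 7


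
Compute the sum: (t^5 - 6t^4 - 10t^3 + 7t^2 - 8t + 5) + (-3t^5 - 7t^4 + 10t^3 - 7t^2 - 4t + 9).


Align terms by degree and add:
  t^5 - 6t^4 - 10t^3 + 7t^2 - 8t + 5
  -3t^5 - 7t^4 + 10t^3 - 7t^2 - 4t + 9
= -2t^5 - 13t^4 - 12t + 14


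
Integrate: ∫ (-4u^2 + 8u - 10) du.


Reverse power rule on each term:
  ∫ -4u^2 du = -(4/3)u^3
  ∫ 8u du = 4u^2
  ∫ -10 du = -10u
F(u) = -(4/3)u^3 + 4u^2 - 10u + C


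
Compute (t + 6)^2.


Expand (t + 6)^2 by repeated multiplication:
= t^2 + 12t + 36


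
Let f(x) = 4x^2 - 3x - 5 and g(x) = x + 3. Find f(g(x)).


Substitute g(x) into f:
f(g(x)) = 4*(x + 3)^2 + (-3)*(x + 3) + (-5)
(x + 3)^2 = x^2 + 6x + 9
Expand and combine: 4x^2 + 21x + 22


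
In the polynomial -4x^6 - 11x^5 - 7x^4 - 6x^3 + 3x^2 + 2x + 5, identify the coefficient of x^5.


Read off the coefficient of x^5: -11


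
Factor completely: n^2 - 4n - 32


Roots satisfy r1 + r2 = -b/a = 4 and r1*r2 = c/a = -32.
So r1 = 8, r2 = -4.
n^2 - 4n - 32 = (n - r1)(n - r2) = (n - 8)(n + 4)


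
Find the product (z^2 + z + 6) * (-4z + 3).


Distribute each term of the first polynomial:
  (z^2)(-4z + 3) = -4z^3 + 3z^2
  (z)(-4z + 3) = -4z^2 + 3z
  (6)(-4z + 3) = -24z + 18
Sum: -4z^3 - z^2 - 21z + 18


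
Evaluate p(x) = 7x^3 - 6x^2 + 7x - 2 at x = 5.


Using direct substitution:
  7 * (5)^3 = 875
  -6 * (5)^2 = -150
  7 * (5)^1 = 35
  constant: -2
Sum = 875 - 150 + 35 - 2 = 758


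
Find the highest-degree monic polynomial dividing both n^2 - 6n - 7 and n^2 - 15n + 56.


Factor each:
  n^2 - 6n - 7 = (n - 7)(n + 1)
  n^2 - 15n + 56 = (n - 7)(n - 8)
Common monic factor: n - 7


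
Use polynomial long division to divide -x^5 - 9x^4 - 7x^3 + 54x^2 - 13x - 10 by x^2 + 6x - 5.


(-x^5 - 9x^4 - 7x^3 + 54x^2 - 13x - 10) / (x^2 + 6x - 5)
Step 1: -x^3 * (x^2 + 6x - 5) = -x^5 - 6x^4 + 5x^3; subtract.
Step 2: -3x^2 * (x^2 + 6x - 5) = -3x^4 - 18x^3 + 15x^2; subtract.
Step 3: 6x * (x^2 + 6x - 5) = 6x^3 + 36x^2 - 30x; subtract.
Step 4: 3 * (x^2 + 6x - 5) = 3x^2 + 18x - 15; subtract.
Quotient: -x^3 - 3x^2 + 6x + 3, Remainder: -x + 5


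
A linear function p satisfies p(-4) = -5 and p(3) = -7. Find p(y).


p(y) = my + b. Using p(-4)=-5, p(3)=-7:
m = (-5 + 7)/(-4 - 3) = 2/-7 = -2/7
b = -5 - m*(-4) = -5 - 8/7 = -43/7
p(y) = -(2/7)y - (43/7)


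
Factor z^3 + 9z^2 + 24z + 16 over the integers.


Try integer roots (divisors of 16). z=-4: p(-4)=0.
Divide out (z + 4): quotient is z^2 + 5z + 4.
Factor the quadratic: (z + 1)(z + 4)
Result: (z + 4)(z + 1)(z + 4)


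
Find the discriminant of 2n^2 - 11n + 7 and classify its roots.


D = b^2 - 4ac = (-11)^2 - 4(2)(7) = 121 - 56 = 65
Since D > 0: two distinct irrational roots


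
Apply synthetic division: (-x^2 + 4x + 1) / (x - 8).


Synthetic division with c = 8. Coefficients: -1, 4, 1
Bring down -1.
  -1 * 8 = -8; -8 + 4 = -4
  -4 * 8 = -32; -32 + 1 = -31
Quotient: -x - 4, Remainder: -31


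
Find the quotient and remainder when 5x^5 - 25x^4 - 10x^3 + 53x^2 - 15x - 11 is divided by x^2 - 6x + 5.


(5x^5 - 25x^4 - 10x^3 + 53x^2 - 15x - 11) / (x^2 - 6x + 5)
Step 1: 5x^3 * (x^2 - 6x + 5) = 5x^5 - 30x^4 + 25x^3; subtract.
Step 2: 5x^2 * (x^2 - 6x + 5) = 5x^4 - 30x^3 + 25x^2; subtract.
Step 3: -5x * (x^2 - 6x + 5) = -5x^3 + 30x^2 - 25x; subtract.
Step 4: -2 * (x^2 - 6x + 5) = -2x^2 + 12x - 10; subtract.
Quotient: 5x^3 + 5x^2 - 5x - 2, Remainder: -2x - 1


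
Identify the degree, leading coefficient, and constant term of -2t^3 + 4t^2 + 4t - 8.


Highest power of t is 3, with coefficient -2. Constant term is -8.
Degree = 3, leading coefficient = -2, constant term = -8


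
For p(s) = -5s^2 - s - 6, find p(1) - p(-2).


p(1) = -12
p(-2) = -24
p(1) - p(-2) = -12 + 24 = 12


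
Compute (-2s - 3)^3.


Expand (-2s - 3)^3 by repeated multiplication:
  (-2s - 3)^2 = 4s^2 + 12s + 9
= -8s^3 - 36s^2 - 54s - 27


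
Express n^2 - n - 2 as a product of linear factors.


Roots satisfy r1 + r2 = -b/a = 1 and r1*r2 = c/a = -2.
So r1 = 2, r2 = -1.
n^2 - n - 2 = (n - r1)(n - r2) = (n - 2)(n + 1)


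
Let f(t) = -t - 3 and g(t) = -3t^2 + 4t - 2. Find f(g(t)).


Substitute g(t) into f:
f(g(t)) = -1*(-3t^2 + 4t - 2) + (-3)
Expand and combine: 3t^2 - 4t - 1


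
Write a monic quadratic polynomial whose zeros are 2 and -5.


p(y) = (y - 2)(y + 5)
Expand: y^2 + 3y - 10


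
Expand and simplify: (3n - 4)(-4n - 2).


Distribute each term of the first polynomial:
  (3n)(-4n - 2) = -12n^2 - 6n
  (-4)(-4n - 2) = 16n + 8
Sum: -12n^2 + 10n + 8


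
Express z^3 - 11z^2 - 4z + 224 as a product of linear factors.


Try integer roots (divisors of 224). z=-4: p(-4)=0.
Divide out (z + 4): quotient is z^2 - 15z + 56.
Factor the quadratic: (z - 8)(z - 7)
Result: (z + 4)(z - 8)(z - 7)


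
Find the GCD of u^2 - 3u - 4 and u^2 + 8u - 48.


Factor each:
  u^2 - 3u - 4 = (u - 4)(u + 1)
  u^2 + 8u - 48 = (u - 4)(u + 12)
Common monic factor: u - 4


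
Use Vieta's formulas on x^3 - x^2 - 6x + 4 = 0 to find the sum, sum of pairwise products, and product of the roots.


Monic cubic x^3+bx^2+cx+d=0: sum=-b, pairwise sum=c, product=-d.
b=-1, c=-6, d=4
r1+r2+r3 = 1
r1r2+r1r3+r2r3 = -6
r1r2r3 = -4


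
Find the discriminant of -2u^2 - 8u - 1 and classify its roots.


D = b^2 - 4ac = (-8)^2 - 4(-2)(-1) = 64 - 8 = 56
Since D > 0: two distinct irrational roots


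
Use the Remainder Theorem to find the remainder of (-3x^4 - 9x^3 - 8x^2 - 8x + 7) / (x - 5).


By the Remainder Theorem, the remainder equals p(5):
  -3*(5)^4 = -1875
  -9*(5)^3 = -1125
  -8*(5)^2 = -200
  -8*(5)^1 = -40
  constant: 7
Sum: -1875 - 1125 - 200 - 40 + 7 = -3233


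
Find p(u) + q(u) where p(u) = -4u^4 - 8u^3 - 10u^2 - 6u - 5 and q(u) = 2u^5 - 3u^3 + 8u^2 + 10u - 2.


Align terms by degree and add:
  -4u^4 - 8u^3 - 10u^2 - 6u - 5
+ 2u^5 - 3u^3 + 8u^2 + 10u - 2
= 2u^5 - 4u^4 - 11u^3 - 2u^2 + 4u - 7


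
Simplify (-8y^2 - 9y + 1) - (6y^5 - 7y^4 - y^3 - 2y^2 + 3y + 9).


Distribute the minus sign:
  (-8y^2 - 9y + 1)
- (6y^5 - 7y^4 - y^3 - 2y^2 + 3y + 9)
Negate second polynomial: -6y^5 + 7y^4 + y^3 + 2y^2 - 3y - 9
Add: -6y^5 + 7y^4 + y^3 - 6y^2 - 12y - 8


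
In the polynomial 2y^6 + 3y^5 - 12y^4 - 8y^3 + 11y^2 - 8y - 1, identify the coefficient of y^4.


Read off the coefficient of y^4: -12


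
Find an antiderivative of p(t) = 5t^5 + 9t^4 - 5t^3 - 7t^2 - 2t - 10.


Reverse power rule on each term:
  ∫ 5t^5 dt = (5/6)t^6
  ∫ 9t^4 dt = (9/5)t^5
  ∫ -5t^3 dt = -(5/4)t^4
  ∫ -7t^2 dt = -(7/3)t^3
  ∫ -2t dt = -t^2
  ∫ -10 dt = -10t
F(t) = (5/6)t^6 + (9/5)t^5 - (5/4)t^4 - (7/3)t^3 - t^2 - 10t + C


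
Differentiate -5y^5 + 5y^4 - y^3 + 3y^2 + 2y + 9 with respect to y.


Apply the power rule term by term:
  d/dy(-5y^5) = -25y^4
  d/dy(5y^4) = 20y^3
  d/dy(-y^3) = -3y^2
  d/dy(3y^2) = 6y
  d/dy(2y) = 2
  d/dy(9) = 0
p'(y) = -25y^4 + 20y^3 - 3y^2 + 6y + 2


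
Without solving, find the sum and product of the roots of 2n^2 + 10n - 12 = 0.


For an^2+bn+c=0: sum = -b/a, product = c/a.
a=2, b=10, c=-12
Sum = -(10)/2 = -5
Product = (-12)/2 = -6


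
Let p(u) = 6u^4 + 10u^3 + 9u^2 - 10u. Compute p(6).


Using direct substitution:
  6 * (6)^4 = 7776
  10 * (6)^3 = 2160
  9 * (6)^2 = 324
  -10 * (6)^1 = -60
  constant: 0
Sum = 7776 + 2160 + 324 - 60 + 0 = 10200


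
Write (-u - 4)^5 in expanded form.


Expand (-u - 4)^5 by repeated multiplication:
  (-u - 4)^2 = u^2 + 8u + 16
  (-u - 4)^3 = -u^3 - 12u^2 - 48u - 64
  (-u - 4)^4 = u^4 + 16u^3 + 96u^2 + 256u + 256
= -u^5 - 20u^4 - 160u^3 - 640u^2 - 1280u - 1024


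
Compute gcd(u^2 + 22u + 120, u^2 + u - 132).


Factor each:
  u^2 + 22u + 120 = (u + 12)(u + 10)
  u^2 + u - 132 = (u + 12)(u - 11)
Common monic factor: u + 12


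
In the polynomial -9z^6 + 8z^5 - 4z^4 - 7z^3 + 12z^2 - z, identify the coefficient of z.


Read off the coefficient of z: -1


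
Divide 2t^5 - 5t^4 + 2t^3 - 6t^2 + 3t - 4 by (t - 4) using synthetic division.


Synthetic division with c = 4. Coefficients: 2, -5, 2, -6, 3, -4
Bring down 2.
  2 * 4 = 8; 8 - 5 = 3
  3 * 4 = 12; 12 + 2 = 14
  14 * 4 = 56; 56 - 6 = 50
  50 * 4 = 200; 200 + 3 = 203
  203 * 4 = 812; 812 - 4 = 808
Quotient: 2t^4 + 3t^3 + 14t^2 + 50t + 203, Remainder: 808


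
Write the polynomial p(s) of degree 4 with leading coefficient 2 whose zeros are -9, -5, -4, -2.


p(s) = 2(s + 9)(s + 5)(s + 4)(s + 2)
Expand: 2s^4 + 40s^3 + 274s^2 + 764s + 720


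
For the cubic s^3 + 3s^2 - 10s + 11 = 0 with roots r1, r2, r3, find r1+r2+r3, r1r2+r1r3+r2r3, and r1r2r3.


Monic cubic s^3+bs^2+cs+d=0: sum=-b, pairwise sum=c, product=-d.
b=3, c=-10, d=11
r1+r2+r3 = -3
r1r2+r1r3+r2r3 = -10
r1r2r3 = -11


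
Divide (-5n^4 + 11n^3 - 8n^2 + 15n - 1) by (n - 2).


(-5n^4 + 11n^3 - 8n^2 + 15n - 1) / (n - 2)
Step 1: -5n^3 * (n - 2) = -5n^4 + 10n^3; subtract.
Step 2: n^2 * (n - 2) = n^3 - 2n^2; subtract.
Step 3: -6n * (n - 2) = -6n^2 + 12n; subtract.
Step 4: 3 * (n - 2) = 3n - 6; subtract.
Quotient: -5n^3 + n^2 - 6n + 3, Remainder: 5


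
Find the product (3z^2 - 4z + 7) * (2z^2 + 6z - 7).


Distribute each term of the first polynomial:
  (3z^2)(2z^2 + 6z - 7) = 6z^4 + 18z^3 - 21z^2
  (-4z)(2z^2 + 6z - 7) = -8z^3 - 24z^2 + 28z
  (7)(2z^2 + 6z - 7) = 14z^2 + 42z - 49
Sum: 6z^4 + 10z^3 - 31z^2 + 70z - 49


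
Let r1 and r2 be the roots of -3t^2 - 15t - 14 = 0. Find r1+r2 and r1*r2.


For at^2+bt+c=0: sum = -b/a, product = c/a.
a=-3, b=-15, c=-14
Sum = -(-15)/-3 = -5
Product = (-14)/-3 = 14/3


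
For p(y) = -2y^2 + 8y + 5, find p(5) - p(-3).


p(5) = -5
p(-3) = -37
p(5) - p(-3) = -5 + 37 = 32


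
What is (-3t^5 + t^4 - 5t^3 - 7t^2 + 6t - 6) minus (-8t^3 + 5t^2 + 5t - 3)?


Distribute the minus sign:
  (-3t^5 + t^4 - 5t^3 - 7t^2 + 6t - 6)
- (-8t^3 + 5t^2 + 5t - 3)
Negate second polynomial: 8t^3 - 5t^2 - 5t + 3
Add: -3t^5 + t^4 + 3t^3 - 12t^2 + t - 3
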